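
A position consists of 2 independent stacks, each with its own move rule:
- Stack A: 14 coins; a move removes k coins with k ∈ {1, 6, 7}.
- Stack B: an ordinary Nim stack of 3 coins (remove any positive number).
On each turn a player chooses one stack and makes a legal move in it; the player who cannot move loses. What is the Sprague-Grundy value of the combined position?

3

Build the Grundy sequence for stack A with g(k) = mex{g(k−s) : s ∈ {1, 6, 7}, s ≤ k}:
k:     0  1  2  3  4  5  6  7  8  9 10 11 12 13 14
g(k):  0  1  0  1  0  1  2  3  2  3  2  3  0  1  0
So g(14) = 0.
Stack B is a plain Nim stack of size 3, so its Grundy value is 3.
The value of a disjunctive sum is the nim-sum of the parts.
Combined value = 0 ⊕ 3 = 3.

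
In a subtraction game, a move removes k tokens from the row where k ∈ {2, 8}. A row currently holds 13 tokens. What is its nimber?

1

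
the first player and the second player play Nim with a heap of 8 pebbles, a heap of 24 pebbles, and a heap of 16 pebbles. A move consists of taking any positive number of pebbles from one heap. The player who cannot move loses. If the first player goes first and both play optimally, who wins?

the second player wins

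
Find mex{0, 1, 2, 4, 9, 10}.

3

The values 0, 1, 2 are all present; 3 is the first non-negative integer missing from the set.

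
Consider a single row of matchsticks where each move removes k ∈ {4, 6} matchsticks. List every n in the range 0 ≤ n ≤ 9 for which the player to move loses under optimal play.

0, 1, 2, 3

Compute g(0), g(1), … for moves {4, 6}:
k:     0  1  2  3  4  5  6  7  8  9
g(k):  0  0  0  0  1  1  1  1  2  2
The P-positions (g = 0) in 0..9 are 0, 1, 2, 3.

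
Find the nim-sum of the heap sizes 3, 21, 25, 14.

1

Bitwise XOR of the heap sizes:
  00011  (3)
  10101  (21)
  11001  (25)
  01110  (14)
  -----
  00001  (1)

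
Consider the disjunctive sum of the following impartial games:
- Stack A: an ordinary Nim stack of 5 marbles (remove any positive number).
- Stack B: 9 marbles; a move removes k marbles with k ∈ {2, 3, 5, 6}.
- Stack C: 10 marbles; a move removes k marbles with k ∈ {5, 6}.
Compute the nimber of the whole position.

7

Stack A is a plain Nim stack of size 5, so its Grundy value is 5.
For stack B, compute g(0), g(1), … with moves {2, 3, 5, 6}:
k:     0  1  2  3  4  5  6  7  8  9
g(k):  0  0  1  1  2  2  3  3  0  0
So g(9) = 0.
Build the Grundy sequence for stack C with g(k) = mex{g(k−s) : s ∈ {5, 6}, s ≤ k}:
k:     0  1  2  3  4  5  6  7  8  9 10
g(k):  0  0  0  0  0  1  1  1  1  1  2
So g(10) = 2.
By the Sprague-Grundy theorem, the Grundy value of a sum of independent games is the XOR of the component values.
Combined value = 5 XOR 0 XOR 2 = 7.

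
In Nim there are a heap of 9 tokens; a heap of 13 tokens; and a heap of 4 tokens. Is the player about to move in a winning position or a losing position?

Losing position

In binary:
  1001  (9)
  1101  (13)
  0100  (4)
  ----
  0000  (0)
The nim-sum is 0, so this is a P-position: the player to move is in a losing position under optimal play.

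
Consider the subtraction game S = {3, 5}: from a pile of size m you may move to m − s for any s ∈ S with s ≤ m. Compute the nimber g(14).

Build the Grundy sequence with g(k) = mex{g(k−s) : s ∈ {3, 5}, s ≤ k}:
k:     0  1  2  3  4  5  6  7  8  9 10 11 12 13 14
g(k):  0  0  0  1  1  1  2  2  0  0  0  1  1  1  2
So g(14) = 2.

2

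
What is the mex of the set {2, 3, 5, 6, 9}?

0

0 is not in the set, so the mex is 0.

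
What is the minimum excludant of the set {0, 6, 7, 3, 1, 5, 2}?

The values 0, 1, 2, 3 are all present; 4 is the first non-negative integer missing from the set.

4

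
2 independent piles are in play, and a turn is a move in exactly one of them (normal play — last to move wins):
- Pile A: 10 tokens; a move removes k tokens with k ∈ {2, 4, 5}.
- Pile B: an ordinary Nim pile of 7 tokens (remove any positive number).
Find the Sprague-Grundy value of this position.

Grundy values for pile A (subtraction set {2, 4, 5}):
k:     0  1  2  3  4  5  6  7  8  9 10
g(k):  0  0  1  1  2  2  3  0  0  1  1
So g(10) = 1.
Pile B is a plain Nim pile of size 7, so its Grundy value is 7.
By the Sprague-Grundy theorem, the Grundy value of a sum of independent games is the XOR of the component values.
Combined value = 1 XOR 7 = 6.

6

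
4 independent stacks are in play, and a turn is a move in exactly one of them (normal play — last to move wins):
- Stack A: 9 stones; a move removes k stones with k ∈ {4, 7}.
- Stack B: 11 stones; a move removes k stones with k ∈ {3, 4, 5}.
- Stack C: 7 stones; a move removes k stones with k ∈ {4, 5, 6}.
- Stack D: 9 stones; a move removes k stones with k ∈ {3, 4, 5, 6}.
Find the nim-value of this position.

Grundy values for stack A (subtraction set {4, 7}):
k:     0  1  2  3  4  5  6  7  8  9
g(k):  0  0  0  0  1  1  1  1  2  2
So g(9) = 2.
Grundy values for stack B (subtraction set {3, 4, 5}):
k:     0  1  2  3  4  5  6  7  8  9 10 11
g(k):  0  0  0  1  1  1  2  2  0  0  0  1
So g(11) = 1.
For stack C, compute g(0), g(1), … with moves {4, 5, 6}:
g(0) = mex{} = 0
g(1) = mex{} = 0
g(2) = mex{} = 0
g(3) = mex{} = 0
g(4) = mex{0} = 1
g(5) = mex{0} = 1
g(6) = mex{0} = 1
g(7) = mex{0} = 1
So g(7) = 1.
Grundy values for stack D (subtraction set {3, 4, 5, 6}):
k:     0  1  2  3  4  5  6  7  8  9
g(k):  0  0  0  1  1  1  2  2  2  0
So g(9) = 0.
By the Sprague-Grundy theorem, the Grundy value of a sum of independent games is the XOR of the component values.
Combined value = 2 ⊕ 1 ⊕ 1 ⊕ 0 = 2.

2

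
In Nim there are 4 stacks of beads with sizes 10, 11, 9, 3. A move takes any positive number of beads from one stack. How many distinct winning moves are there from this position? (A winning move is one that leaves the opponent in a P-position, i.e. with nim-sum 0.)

In binary:
  1010  (10)
  1011  (11)
  1001  (9)
  0011  (3)
  ----
  1011  (11)
The overall nim-sum is X = 11. A stack of size p has a winning move iff p XOR X < p (reduce it to p XOR X).
  10: 10 XOR 11 = 1 < 10 — winning move (to 1).
  11: 11 XOR 11 = 0 < 11 — winning move (to 0).
  9: 9 XOR 11 = 2 < 9 — winning move (to 2).
  3: 3 XOR 11 = 8 ≥ 3 — no move.
That gives 3 winning moves.

3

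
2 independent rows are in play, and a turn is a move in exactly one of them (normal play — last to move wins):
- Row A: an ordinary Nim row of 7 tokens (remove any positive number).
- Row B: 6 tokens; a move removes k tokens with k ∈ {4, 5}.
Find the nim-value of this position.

Row A is a plain Nim row of size 7, so its Grundy value is 7.
For row B, compute g(0), g(1), … with moves {4, 5}:
g(0) = mex{} = 0
g(1) = mex{} = 0
g(2) = mex{} = 0
g(3) = mex{} = 0
g(4) = mex{0} = 1
g(5) = mex{0} = 1
g(6) = mex{0} = 1
So g(6) = 1.
By the Sprague-Grundy theorem, the Grundy value of a sum of independent games is the XOR of the component values.
Combined value = 7 XOR 1 = 6.

6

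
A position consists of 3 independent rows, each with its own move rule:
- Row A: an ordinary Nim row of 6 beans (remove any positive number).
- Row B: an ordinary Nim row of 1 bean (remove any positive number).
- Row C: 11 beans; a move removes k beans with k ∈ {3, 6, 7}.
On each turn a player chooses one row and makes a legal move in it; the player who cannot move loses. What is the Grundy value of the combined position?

Row A is a plain Nim row of size 6, so its Grundy value is 6.
Row B is a plain Nim row of size 1, so its Grundy value is 1.
For row C, compute g(0), g(1), … with moves {3, 6, 7}:
g(0) = mex{} = 0
g(1) = mex{} = 0
g(2) = mex{} = 0
g(3) = mex{0} = 1
g(4) = mex{0} = 1
g(5) = mex{0} = 1
g(6) = mex{0,1} = 2
g(7) = mex{0,1} = 2
g(8) = mex{0,1} = 2
g(9) = mex{0,1,2} = 3
g(10) = mex{1,2} = 0
g(11) = mex{1,2} = 0
So g(11) = 0.
The value of a disjunctive sum is the nim-sum of the parts.
Combined value = 6 ⊕ 1 ⊕ 0 = 7.

7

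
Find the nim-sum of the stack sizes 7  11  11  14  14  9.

14

Bitwise XOR of the heap sizes:
  0111  (7)
  1011  (11)
  1011  (11)
  1110  (14)
  1110  (14)
  1001  (9)
  ----
  1110  (14)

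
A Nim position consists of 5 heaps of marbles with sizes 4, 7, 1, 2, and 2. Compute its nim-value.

2

Write each in binary and XOR column by column:
  100  (4)
  111  (7)
  001  (1)
  010  (2)
  010  (2)
  ---
  010  (2)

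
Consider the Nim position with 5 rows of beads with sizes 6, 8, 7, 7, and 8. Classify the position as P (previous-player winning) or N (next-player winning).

N-position

Compute the nim-sum pairwise:
6 ⊕ 8 = 14
14 ⊕ 7 = 9
9 ⊕ 7 = 14
14 ⊕ 8 = 6
The nim-sum is 6 ≠ 0, so this is an N-position: the player to move can win.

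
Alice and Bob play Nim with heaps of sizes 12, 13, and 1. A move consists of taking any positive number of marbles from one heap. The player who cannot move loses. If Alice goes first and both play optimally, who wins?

In binary:
  1100  (12)
  1101  (13)
  0001  (1)
  ----
  0000  (0)
The nim-sum is 0, so this is a P-position: the player to move is in a losing position under optimal play; Alice is about to move from it and so loses — Bob wins.

Bob wins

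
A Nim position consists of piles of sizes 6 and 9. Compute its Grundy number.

Bitwise XOR of the heap sizes:
  0110  (6)
  1001  (9)
  ----
  1111  (15)

15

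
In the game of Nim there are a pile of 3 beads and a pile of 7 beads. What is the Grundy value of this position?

4

Bitwise XOR of the heap sizes:
  011  (3)
  111  (7)
  ---
  100  (4)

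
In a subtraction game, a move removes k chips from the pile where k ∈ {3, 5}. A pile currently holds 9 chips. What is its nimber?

Compute g(0), g(1), … for moves {3, 5}:
k:     0  1  2  3  4  5  6  7  8  9
g(k):  0  0  0  1  1  1  2  2  0  0
So g(9) = 0.

0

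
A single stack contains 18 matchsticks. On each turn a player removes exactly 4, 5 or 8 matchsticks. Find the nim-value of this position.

1

Compute g(0), g(1), … for moves {4, 5, 8}:
k:     0  1  2  3  4  5  6  7  8  9 10 11 12 13 14 15 16 17 18
g(k):  0  0  0  0  1  1  1  1  2  2  2  2  0  0  0  0  1  1  1
So g(18) = 1.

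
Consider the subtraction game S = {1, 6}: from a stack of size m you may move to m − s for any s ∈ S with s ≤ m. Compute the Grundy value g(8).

1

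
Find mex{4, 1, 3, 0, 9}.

The values 0, 1 are all present; 2 is the first non-negative integer missing from the set.

2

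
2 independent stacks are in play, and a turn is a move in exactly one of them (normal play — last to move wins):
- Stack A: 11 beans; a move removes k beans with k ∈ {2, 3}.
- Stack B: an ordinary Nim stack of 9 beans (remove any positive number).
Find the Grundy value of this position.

Grundy values for stack A (subtraction set {2, 3}):
k:     0  1  2  3  4  5  6  7  8  9 10 11
g(k):  0  0  1  1  2  0  0  1  1  2  0  0
So g(11) = 0.
Stack B is a plain Nim stack of size 9, so its Grundy value is 9.
By the Sprague-Grundy theorem, the Grundy value of a sum of independent games is the XOR of the component values.
Combined value = 0 XOR 9 = 9.

9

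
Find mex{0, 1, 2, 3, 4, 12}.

5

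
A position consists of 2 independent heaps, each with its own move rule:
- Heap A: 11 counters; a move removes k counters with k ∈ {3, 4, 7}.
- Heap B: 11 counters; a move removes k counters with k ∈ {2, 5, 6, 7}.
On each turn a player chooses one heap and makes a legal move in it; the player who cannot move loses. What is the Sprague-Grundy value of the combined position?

3

Grundy values for heap A (subtraction set {3, 4, 7}):
k:     0  1  2  3  4  5  6  7  8  9 10 11
g(k):  0  0  0  1  1  1  2  2  2  3  0  0
So g(11) = 0.
Build the Grundy sequence for heap B with g(k) = mex{g(k−s) : s ∈ {2, 5, 6, 7}, s ≤ k}:
g(0) = mex{} = 0
g(1) = mex{} = 0
g(2) = mex{0} = 1
g(3) = mex{0} = 1
g(4) = mex{1} = 0
g(5) = mex{0,1} = 2
g(6) = mex{0} = 1
g(7) = mex{0,1,2} = 3
g(8) = mex{0,1} = 2
g(9) = mex{0,1,3} = 2
g(10) = mex{0,1,2} = 3
g(11) = mex{0,1,2} = 3
So g(11) = 3.
By the Sprague-Grundy theorem, the Grundy value of a sum of independent games is the XOR of the component values.
Combined value = 0 ⊕ 3 = 3.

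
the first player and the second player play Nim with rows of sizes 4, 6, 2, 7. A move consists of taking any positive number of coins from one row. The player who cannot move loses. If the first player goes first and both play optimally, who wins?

Bitwise XOR of the heap sizes:
  100  (4)
  110  (6)
  010  (2)
  111  (7)
  ---
  111  (7)
The nim-sum is 7 ≠ 0, so this is an N-position: the player to move can win; the first player has a winning move.

the first player wins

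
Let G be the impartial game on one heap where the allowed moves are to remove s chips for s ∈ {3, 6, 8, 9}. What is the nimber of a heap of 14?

0

Build the Grundy sequence with g(k) = mex{g(k−s) : s ∈ {3, 6, 8, 9}, s ≤ k}:
g(0) = mex{} = 0
g(1) = mex{} = 0
g(2) = mex{} = 0
g(3) = mex{0} = 1
g(4) = mex{0} = 1
g(5) = mex{0} = 1
g(6) = mex{0,1} = 2
g(7) = mex{0,1} = 2
g(8) = mex{0,1} = 2
g(9) = mex{0,1,2} = 3
g(10) = mex{0,1,2} = 3
g(11) = mex{0,1,2} = 3
g(12) = mex{1,2,3} = 0
g(13) = mex{1,2,3} = 0
g(14) = mex{1,2,3} = 0
So g(14) = 0.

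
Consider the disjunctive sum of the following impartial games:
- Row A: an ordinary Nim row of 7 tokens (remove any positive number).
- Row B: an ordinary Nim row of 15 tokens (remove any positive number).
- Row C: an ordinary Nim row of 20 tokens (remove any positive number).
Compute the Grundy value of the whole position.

28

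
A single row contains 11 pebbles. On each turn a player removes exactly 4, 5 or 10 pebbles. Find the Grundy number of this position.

2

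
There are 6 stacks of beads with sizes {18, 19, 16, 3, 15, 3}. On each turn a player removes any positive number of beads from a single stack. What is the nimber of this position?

Nim-sum: 18 ^ 19 ^ 16 ^ 3 ^ 15 ^ 3 = 30.

30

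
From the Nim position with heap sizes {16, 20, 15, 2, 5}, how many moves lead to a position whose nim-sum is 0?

1

Nim-sum: 16 XOR 20 XOR 15 XOR 2 XOR 5 = 12.
The overall nim-sum is X = 12. A heap of size p has a winning move iff p XOR X < p (reduce it to p XOR X).
  16: 16 XOR 12 = 28 ≥ 16 — no move.
  20: 20 XOR 12 = 24 ≥ 20 — no move.
  15: 15 XOR 12 = 3 < 15 — winning move (to 3).
  2: 2 XOR 12 = 14 ≥ 2 — no move.
  5: 5 XOR 12 = 9 ≥ 5 — no move.
That gives 1 winning move.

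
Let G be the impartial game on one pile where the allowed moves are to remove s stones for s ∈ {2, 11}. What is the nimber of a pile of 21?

Compute g(0), g(1), … for moves {2, 11}:
k:     0  1  2  3  4  5  6  7  8  9 10 11 12 13 14 15 16 17 18 19 20 21
g(k):  0  0  1  1  0  0  1  1  0  0  1  1  2  0  0  1  1  0  0  1  1  0
So g(21) = 0.

0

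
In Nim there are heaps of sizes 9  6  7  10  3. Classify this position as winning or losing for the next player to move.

Write each in binary and XOR column by column:
  1001  (9)
  0110  (6)
  0111  (7)
  1010  (10)
  0011  (3)
  ----
  0001  (1)
The nim-sum is 1 ≠ 0, so this is an N-position: the player to move can win.

Winning position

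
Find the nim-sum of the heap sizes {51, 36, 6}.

In binary:
  110011  (51)
  100100  (36)
  000110  (6)
  ------
  010001  (17)

17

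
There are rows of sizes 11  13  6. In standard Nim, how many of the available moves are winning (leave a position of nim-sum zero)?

0

Bitwise XOR of the heap sizes:
  1011  (11)
  1101  (13)
  0110  (6)
  ----
  0000  (0)
The nim-sum is already 0, so every move leaves a nonzero nim-sum — there are no winning moves.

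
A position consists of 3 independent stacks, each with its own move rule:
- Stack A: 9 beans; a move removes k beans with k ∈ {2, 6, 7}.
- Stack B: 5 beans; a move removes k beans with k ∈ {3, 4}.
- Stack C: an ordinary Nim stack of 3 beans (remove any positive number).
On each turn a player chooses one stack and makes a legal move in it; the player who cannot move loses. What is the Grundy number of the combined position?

2

Grundy values for stack A (subtraction set {2, 6, 7}):
g(0) = mex{} = 0
g(1) = mex{} = 0
g(2) = mex{0} = 1
g(3) = mex{0} = 1
g(4) = mex{1} = 0
g(5) = mex{1} = 0
g(6) = mex{0} = 1
g(7) = mex{0} = 1
g(8) = mex{0,1} = 2
g(9) = mex{1} = 0
So g(9) = 0.
Grundy values for stack B (subtraction set {3, 4}):
k:     0  1  2  3  4  5
g(k):  0  0  0  1  1  1
So g(5) = 1.
Stack C is a plain Nim stack of size 3, so its Grundy value is 3.
The value of a disjunctive sum is the nim-sum of the parts.
Combined value = 0 XOR 1 XOR 3 = 2.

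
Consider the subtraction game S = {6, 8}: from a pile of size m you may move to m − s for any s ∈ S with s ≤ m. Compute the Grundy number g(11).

Compute g(0), g(1), … for moves {6, 8}:
k:     0  1  2  3  4  5  6  7  8  9 10 11
g(k):  0  0  0  0  0  0  1  1  1  1  1  1
So g(11) = 1.

1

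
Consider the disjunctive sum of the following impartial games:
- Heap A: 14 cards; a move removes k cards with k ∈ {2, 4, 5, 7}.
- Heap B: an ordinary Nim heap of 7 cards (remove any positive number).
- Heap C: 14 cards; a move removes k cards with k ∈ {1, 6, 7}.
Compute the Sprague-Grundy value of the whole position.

For heap A, compute g(0), g(1), … with moves {2, 4, 5, 7}:
g(0) = mex{} = 0
g(1) = mex{} = 0
g(2) = mex{0} = 1
g(3) = mex{0} = 1
g(4) = mex{0,1} = 2
g(5) = mex{0,1} = 2
g(6) = mex{0,1,2} = 3
g(7) = mex{0,1,2} = 3
g(8) = mex{0,1,2,3} = 4
g(9) = mex{1,2,3} = 0
g(10) = mex{1,2,3,4} = 0
g(11) = mex{0,2,3} = 1
g(12) = mex{0,2,3,4} = 1
g(13) = mex{0,1,3,4} = 2
g(14) = mex{0,1,3} = 2
So g(14) = 2.
Heap B is a plain Nim heap of size 7, so its Grundy value is 7.
Grundy values for heap C (subtraction set {1, 6, 7}):
k:     0  1  2  3  4  5  6  7  8  9 10 11 12 13 14
g(k):  0  1  0  1  0  1  2  3  2  3  2  3  0  1  0
So g(14) = 0.
The value of a disjunctive sum is the nim-sum of the parts.
Combined value = 2 ⊕ 7 ⊕ 0 = 5.

5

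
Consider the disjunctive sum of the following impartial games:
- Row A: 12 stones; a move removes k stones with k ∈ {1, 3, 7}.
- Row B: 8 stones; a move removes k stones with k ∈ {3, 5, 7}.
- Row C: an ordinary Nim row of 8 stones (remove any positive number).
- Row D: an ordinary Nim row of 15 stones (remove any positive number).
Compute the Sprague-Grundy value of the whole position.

5

For row A, compute g(0), g(1), … with moves {1, 3, 7}:
k:     0  1  2  3  4  5  6  7  8  9 10 11 12
g(k):  0  1  0  1  0  1  0  1  0  1  0  1  0
So g(12) = 0.
Build the Grundy sequence for row B with g(k) = mex{g(k−s) : s ∈ {3, 5, 7}, s ≤ k}:
k:     0  1  2  3  4  5  6  7  8
g(k):  0  0  0  1  1  1  2  2  2
So g(8) = 2.
Row C is a plain Nim row of size 8, so its Grundy value is 8.
Row D is a plain Nim row of size 15, so its Grundy value is 15.
The value of a disjunctive sum is the nim-sum of the parts.
Combined value = 0 ⊕ 2 ⊕ 8 ⊕ 15 = 5.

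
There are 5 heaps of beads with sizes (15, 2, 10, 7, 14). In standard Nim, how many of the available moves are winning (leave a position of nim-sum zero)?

Compute the nim-sum pairwise:
15 XOR 2 = 13
13 XOR 10 = 7
7 XOR 7 = 0
0 XOR 14 = 14
The overall nim-sum is X = 14. A heap of size p has a winning move iff p XOR X < p (reduce it to p XOR X).
  15: 15 XOR 14 = 1 < 15 — winning move (to 1).
  2: 2 XOR 14 = 12 ≥ 2 — no move.
  10: 10 XOR 14 = 4 < 10 — winning move (to 4).
  7: 7 XOR 14 = 9 ≥ 7 — no move.
  14: 14 XOR 14 = 0 < 14 — winning move (to 0).
That gives 3 winning moves.

3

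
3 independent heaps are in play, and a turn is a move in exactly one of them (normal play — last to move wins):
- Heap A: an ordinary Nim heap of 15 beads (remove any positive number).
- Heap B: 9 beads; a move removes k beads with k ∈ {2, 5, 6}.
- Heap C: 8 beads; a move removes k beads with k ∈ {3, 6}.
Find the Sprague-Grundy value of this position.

15

Heap A is a plain Nim heap of size 15, so its Grundy value is 15.
Grundy values for heap B (subtraction set {2, 5, 6}):
k:     0  1  2  3  4  5  6  7  8  9
g(k):  0  0  1  1  0  2  1  3  0  2
So g(9) = 2.
For heap C, compute g(0), g(1), … with moves {3, 6}:
g(0) = mex{} = 0
g(1) = mex{} = 0
g(2) = mex{} = 0
g(3) = mex{0} = 1
g(4) = mex{0} = 1
g(5) = mex{0} = 1
g(6) = mex{0,1} = 2
g(7) = mex{0,1} = 2
g(8) = mex{0,1} = 2
So g(8) = 2.
The value of a disjunctive sum is the nim-sum of the parts.
Combined value = 15 XOR 2 XOR 2 = 15.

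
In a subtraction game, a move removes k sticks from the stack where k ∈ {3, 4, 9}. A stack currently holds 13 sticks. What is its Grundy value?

Compute g(0), g(1), … for moves {3, 4, 9}:
k:     0  1  2  3  4  5  6  7  8  9 10 11 12 13
g(k):  0  0  0  1  1  1  2  0  0  3  1  1  2  0
So g(13) = 0.

0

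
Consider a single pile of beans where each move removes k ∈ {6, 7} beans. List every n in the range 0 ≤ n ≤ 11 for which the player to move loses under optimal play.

0, 1, 2, 3, 4, 5

Compute g(0), g(1), … for moves {6, 7}:
k:     0  1  2  3  4  5  6  7  8  9 10 11
g(k):  0  0  0  0  0  0  1  1  1  1  1  1
The P-positions (g = 0) in 0..11 are 0, 1, 2, 3, 4, 5.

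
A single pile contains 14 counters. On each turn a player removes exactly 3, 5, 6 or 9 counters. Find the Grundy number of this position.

Grundy values for subtraction set {3, 5, 6, 9}:
k:     0  1  2  3  4  5  6  7  8  9 10 11 12 13 14
g(k):  0  0  0  1  1  1  2  2  2  3  3  3  0  0  0
So g(14) = 0.

0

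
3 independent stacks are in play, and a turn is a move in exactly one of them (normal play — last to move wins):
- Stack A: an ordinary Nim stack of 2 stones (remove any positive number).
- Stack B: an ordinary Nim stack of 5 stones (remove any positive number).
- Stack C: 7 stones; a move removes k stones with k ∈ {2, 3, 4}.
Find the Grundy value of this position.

7

Stack A is a plain Nim stack of size 2, so its Grundy value is 2.
Stack B is a plain Nim stack of size 5, so its Grundy value is 5.
Grundy values for stack C (subtraction set {2, 3, 4}):
k:     0  1  2  3  4  5  6  7
g(k):  0  0  1  1  2  2  0  0
So g(7) = 0.
By the Sprague-Grundy theorem, the Grundy value of a sum of independent games is the XOR of the component values.
Combined value = 2 XOR 5 XOR 0 = 7.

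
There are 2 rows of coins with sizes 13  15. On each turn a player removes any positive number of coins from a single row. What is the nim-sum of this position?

2

In binary:
  1101  (13)
  1111  (15)
  ----
  0010  (2)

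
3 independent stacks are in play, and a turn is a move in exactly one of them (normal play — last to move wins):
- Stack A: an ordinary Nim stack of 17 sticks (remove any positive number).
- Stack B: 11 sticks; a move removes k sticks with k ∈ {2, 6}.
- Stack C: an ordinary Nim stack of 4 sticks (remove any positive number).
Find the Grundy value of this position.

20

Stack A is a plain Nim stack of size 17, so its Grundy value is 17.
Grundy values for stack B (subtraction set {2, 6}):
k:     0  1  2  3  4  5  6  7  8  9 10 11
g(k):  0  0  1  1  0  0  1  1  0  0  1  1
So g(11) = 1.
Stack C is a plain Nim stack of size 4, so its Grundy value is 4.
The value of a disjunctive sum is the nim-sum of the parts.
Combined value = 17 XOR 1 XOR 4 = 20.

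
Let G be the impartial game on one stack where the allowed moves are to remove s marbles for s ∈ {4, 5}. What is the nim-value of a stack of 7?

1

Grundy values for subtraction set {4, 5}:
g(0) = mex{} = 0
g(1) = mex{} = 0
g(2) = mex{} = 0
g(3) = mex{} = 0
g(4) = mex{0} = 1
g(5) = mex{0} = 1
g(6) = mex{0} = 1
g(7) = mex{0} = 1
So g(7) = 1.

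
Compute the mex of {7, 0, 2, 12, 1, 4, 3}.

The values 0, 1, 2, 3, 4 are all present; 5 is the first non-negative integer missing from the set.

5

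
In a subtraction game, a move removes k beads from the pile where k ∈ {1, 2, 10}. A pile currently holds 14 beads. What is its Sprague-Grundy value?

Grundy values for subtraction set {1, 2, 10}:
k:     0  1  2  3  4  5  6  7  8  9 10 11 12 13 14
g(k):  0  1  2  0  1  2  0  1  2  0  1  2  0  1  2
So g(14) = 2.

2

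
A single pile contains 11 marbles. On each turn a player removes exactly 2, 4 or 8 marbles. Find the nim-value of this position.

2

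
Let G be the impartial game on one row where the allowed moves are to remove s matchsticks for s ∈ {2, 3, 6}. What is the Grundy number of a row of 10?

0

Grundy values for subtraction set {2, 3, 6}:
g(0) = mex{} = 0
g(1) = mex{} = 0
g(2) = mex{0} = 1
g(3) = mex{0} = 1
g(4) = mex{0,1} = 2
g(5) = mex{1} = 0
g(6) = mex{0,1,2} = 3
g(7) = mex{0,2} = 1
g(8) = mex{0,1,3} = 2
g(9) = mex{1,3} = 0
g(10) = mex{1,2} = 0
So g(10) = 0.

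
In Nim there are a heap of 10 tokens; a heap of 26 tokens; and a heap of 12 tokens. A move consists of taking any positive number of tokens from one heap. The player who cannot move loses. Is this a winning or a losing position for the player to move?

Winning position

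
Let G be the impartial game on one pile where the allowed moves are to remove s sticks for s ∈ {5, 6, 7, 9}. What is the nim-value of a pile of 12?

2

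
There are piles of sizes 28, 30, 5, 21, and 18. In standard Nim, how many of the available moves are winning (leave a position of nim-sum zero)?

0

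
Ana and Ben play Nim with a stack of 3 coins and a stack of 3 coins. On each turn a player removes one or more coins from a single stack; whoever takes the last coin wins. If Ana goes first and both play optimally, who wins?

Bitwise XOR of the heap sizes:
  11  (3)
  11  (3)
  --
  00  (0)
The nim-sum is 0, so this is a P-position: the player to move is in a losing position under optimal play; Ana is about to move from it and so loses — Ben wins.

Ben wins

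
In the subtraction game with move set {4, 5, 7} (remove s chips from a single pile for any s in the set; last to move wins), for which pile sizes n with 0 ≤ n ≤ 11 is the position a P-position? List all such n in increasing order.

0, 1, 2, 3, 11

Compute g(0), g(1), … for moves {4, 5, 7}:
k:     0  1  2  3  4  5  6  7  8  9 10 11
g(k):  0  0  0  0  1  1  1  1  2  2  2  0
The P-positions (g = 0) in 0..11 are 0, 1, 2, 3, 11.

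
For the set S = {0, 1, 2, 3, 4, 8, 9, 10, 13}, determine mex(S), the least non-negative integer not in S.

5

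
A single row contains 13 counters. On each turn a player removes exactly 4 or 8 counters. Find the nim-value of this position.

0

Grundy values for subtraction set {4, 8}:
g(0) = mex{} = 0
g(1) = mex{} = 0
g(2) = mex{} = 0
g(3) = mex{} = 0
g(4) = mex{0} = 1
g(5) = mex{0} = 1
g(6) = mex{0} = 1
g(7) = mex{0} = 1
g(8) = mex{0,1} = 2
g(9) = mex{0,1} = 2
g(10) = mex{0,1} = 2
g(11) = mex{0,1} = 2
g(12) = mex{1,2} = 0
g(13) = mex{1,2} = 0
So g(13) = 0.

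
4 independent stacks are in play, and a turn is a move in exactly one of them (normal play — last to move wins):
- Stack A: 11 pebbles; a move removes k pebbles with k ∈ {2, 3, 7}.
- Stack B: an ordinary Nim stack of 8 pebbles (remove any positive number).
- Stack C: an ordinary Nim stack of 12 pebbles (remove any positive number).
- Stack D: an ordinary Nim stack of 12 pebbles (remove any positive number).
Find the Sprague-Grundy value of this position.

8

Build the Grundy sequence for stack A with g(k) = mex{g(k−s) : s ∈ {2, 3, 7}, s ≤ k}:
k:     0  1  2  3  4  5  6  7  8  9 10 11
g(k):  0  0  1  1  2  0  0  1  1  2  0  0
So g(11) = 0.
Stack B is a plain Nim stack of size 8, so its Grundy value is 8.
Stack C is a plain Nim stack of size 12, so its Grundy value is 12.
Stack D is a plain Nim stack of size 12, so its Grundy value is 12.
By the Sprague-Grundy theorem, the Grundy value of a sum of independent games is the XOR of the component values.
Combined value = 0 ⊕ 8 ⊕ 12 ⊕ 12 = 8.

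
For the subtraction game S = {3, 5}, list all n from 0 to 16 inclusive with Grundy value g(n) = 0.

0, 1, 2, 8, 9, 10, 16

Compute g(0), g(1), … for moves {3, 5}:
k:     0  1  2  3  4  5  6  7  8  9 10 11 12 13 14 15 16
g(k):  0  0  0  1  1  1  2  2  0  0  0  1  1  1  2  2  0
The P-positions (g = 0) in 0..16 are 0, 1, 2, 8, 9, 10, 16.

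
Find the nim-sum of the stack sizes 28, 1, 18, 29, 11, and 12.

21

Compute the nim-sum pairwise:
28 ⊕ 1 = 29
29 ⊕ 18 = 15
15 ⊕ 29 = 18
18 ⊕ 11 = 25
25 ⊕ 12 = 21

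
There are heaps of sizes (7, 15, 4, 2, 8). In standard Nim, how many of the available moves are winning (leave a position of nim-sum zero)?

Nim-sum: 7 ⊕ 15 ⊕ 4 ⊕ 2 ⊕ 8 = 6.
The overall nim-sum is X = 6. A heap of size p has a winning move iff p XOR X < p (reduce it to p XOR X).
  7: 7 XOR 6 = 1 < 7 — winning move (to 1).
  15: 15 XOR 6 = 9 < 15 — winning move (to 9).
  4: 4 XOR 6 = 2 < 4 — winning move (to 2).
  2: 2 XOR 6 = 4 ≥ 2 — no move.
  8: 8 XOR 6 = 14 ≥ 8 — no move.
That gives 3 winning moves.

3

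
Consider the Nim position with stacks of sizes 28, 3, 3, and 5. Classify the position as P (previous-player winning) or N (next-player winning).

N-position

Write each in binary and XOR column by column:
  11100  (28)
  00011  (3)
  00011  (3)
  00101  (5)
  -----
  11001  (25)
The nim-sum is 25 ≠ 0, so this is an N-position: the player to move can win.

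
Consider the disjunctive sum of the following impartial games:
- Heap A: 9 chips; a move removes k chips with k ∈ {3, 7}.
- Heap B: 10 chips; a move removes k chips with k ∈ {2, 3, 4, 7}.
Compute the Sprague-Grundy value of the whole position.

3

Grundy values for heap A (subtraction set {3, 7}):
k:     0  1  2  3  4  5  6  7  8  9
g(k):  0  0  0  1  1  1  0  2  2  1
So g(9) = 1.
For heap B, compute g(0), g(1), … with moves {2, 3, 4, 7}:
g(0) = mex{} = 0
g(1) = mex{} = 0
g(2) = mex{0} = 1
g(3) = mex{0} = 1
g(4) = mex{0,1} = 2
g(5) = mex{0,1} = 2
g(6) = mex{1,2} = 0
g(7) = mex{0,1,2} = 3
g(8) = mex{0,2} = 1
g(9) = mex{0,1,2,3} = 4
g(10) = mex{0,1,3} = 2
So g(10) = 2.
The value of a disjunctive sum is the nim-sum of the parts.
Combined value = 1 ⊕ 2 = 3.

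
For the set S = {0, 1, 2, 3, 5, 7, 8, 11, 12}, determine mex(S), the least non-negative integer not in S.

The values 0, 1, 2, 3 are all present; 4 is the first non-negative integer missing from the set.

4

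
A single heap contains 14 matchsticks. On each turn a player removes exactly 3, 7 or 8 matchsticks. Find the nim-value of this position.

1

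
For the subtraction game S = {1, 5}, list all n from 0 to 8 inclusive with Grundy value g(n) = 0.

0, 2, 4, 6, 8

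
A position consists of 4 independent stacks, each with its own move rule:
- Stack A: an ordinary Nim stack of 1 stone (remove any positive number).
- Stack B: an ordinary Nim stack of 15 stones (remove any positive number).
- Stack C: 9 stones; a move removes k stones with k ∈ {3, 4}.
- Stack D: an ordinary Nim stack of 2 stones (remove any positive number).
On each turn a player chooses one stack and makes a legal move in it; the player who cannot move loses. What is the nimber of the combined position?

12

Stack A is a plain Nim stack of size 1, so its Grundy value is 1.
Stack B is a plain Nim stack of size 15, so its Grundy value is 15.
Build the Grundy sequence for stack C with g(k) = mex{g(k−s) : s ∈ {3, 4}, s ≤ k}:
k:     0  1  2  3  4  5  6  7  8  9
g(k):  0  0  0  1  1  1  2  0  0  0
So g(9) = 0.
Stack D is a plain Nim stack of size 2, so its Grundy value is 2.
The value of a disjunctive sum is the nim-sum of the parts.
Combined value = 1 ⊕ 15 ⊕ 0 ⊕ 2 = 12.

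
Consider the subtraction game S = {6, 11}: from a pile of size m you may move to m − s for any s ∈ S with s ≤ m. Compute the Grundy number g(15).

2

Build the Grundy sequence with g(k) = mex{g(k−s) : s ∈ {6, 11}, s ≤ k}:
k:     0  1  2  3  4  5  6  7  8  9 10 11 12 13 14 15
g(k):  0  0  0  0  0  0  1  1  1  1  1  1  2  2  2  2
So g(15) = 2.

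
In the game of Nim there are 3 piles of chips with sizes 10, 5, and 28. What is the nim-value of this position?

Write each in binary and XOR column by column:
  01010  (10)
  00101  (5)
  11100  (28)
  -----
  10011  (19)

19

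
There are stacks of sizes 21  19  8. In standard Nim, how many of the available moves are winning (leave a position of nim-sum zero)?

1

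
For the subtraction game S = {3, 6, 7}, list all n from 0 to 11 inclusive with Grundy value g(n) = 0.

Build the Grundy sequence with g(k) = mex{g(k−s) : s ∈ {3, 6, 7}, s ≤ k}:
g(0) = mex{} = 0
g(1) = mex{} = 0
g(2) = mex{} = 0
g(3) = mex{0} = 1
g(4) = mex{0} = 1
g(5) = mex{0} = 1
g(6) = mex{0,1} = 2
g(7) = mex{0,1} = 2
g(8) = mex{0,1} = 2
g(9) = mex{0,1,2} = 3
g(10) = mex{1,2} = 0
g(11) = mex{1,2} = 0
The P-positions (g = 0) in 0..11 are 0, 1, 2, 10, 11.

0, 1, 2, 10, 11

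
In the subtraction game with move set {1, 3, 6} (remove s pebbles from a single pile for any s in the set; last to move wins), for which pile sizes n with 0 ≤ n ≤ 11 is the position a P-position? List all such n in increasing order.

Build the Grundy sequence with g(k) = mex{g(k−s) : s ∈ {1, 3, 6}, s ≤ k}:
k:     0  1  2  3  4  5  6  7  8  9 10 11
g(k):  0  1  0  1  0  1  2  3  2  0  1  0
The P-positions (g = 0) in 0..11 are 0, 2, 4, 9, 11.

0, 2, 4, 9, 11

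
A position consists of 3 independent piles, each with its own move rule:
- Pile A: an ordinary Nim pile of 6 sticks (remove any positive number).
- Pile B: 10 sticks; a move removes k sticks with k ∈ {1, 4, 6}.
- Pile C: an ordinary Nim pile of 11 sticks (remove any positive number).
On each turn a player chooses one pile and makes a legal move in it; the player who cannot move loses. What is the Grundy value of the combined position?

Pile A is a plain Nim pile of size 6, so its Grundy value is 6.
Grundy values for pile B (subtraction set {1, 4, 6}):
g(0) = mex{} = 0
g(1) = mex{0} = 1
g(2) = mex{1} = 0
g(3) = mex{0} = 1
g(4) = mex{0,1} = 2
g(5) = mex{1,2} = 0
g(6) = mex{0} = 1
g(7) = mex{1} = 0
g(8) = mex{0,2} = 1
g(9) = mex{0,1} = 2
g(10) = mex{1,2} = 0
So g(10) = 0.
Pile C is a plain Nim pile of size 11, so its Grundy value is 11.
The value of a disjunctive sum is the nim-sum of the parts.
Combined value = 6 XOR 0 XOR 11 = 13.

13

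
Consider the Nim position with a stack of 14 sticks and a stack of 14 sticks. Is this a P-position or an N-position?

P-position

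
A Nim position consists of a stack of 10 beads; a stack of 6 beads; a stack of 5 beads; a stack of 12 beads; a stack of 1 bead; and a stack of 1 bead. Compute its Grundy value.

5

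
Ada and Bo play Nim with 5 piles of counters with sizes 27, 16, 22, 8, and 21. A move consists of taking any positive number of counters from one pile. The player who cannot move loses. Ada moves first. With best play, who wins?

Bo wins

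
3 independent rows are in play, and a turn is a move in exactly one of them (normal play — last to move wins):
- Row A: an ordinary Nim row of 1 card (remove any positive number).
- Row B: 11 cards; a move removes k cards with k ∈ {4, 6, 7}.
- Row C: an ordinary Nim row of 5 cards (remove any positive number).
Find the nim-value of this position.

4

Row A is a plain Nim row of size 1, so its Grundy value is 1.
Grundy values for row B (subtraction set {4, 6, 7}):
g(0) = mex{} = 0
g(1) = mex{} = 0
g(2) = mex{} = 0
g(3) = mex{} = 0
g(4) = mex{0} = 1
g(5) = mex{0} = 1
g(6) = mex{0} = 1
g(7) = mex{0} = 1
g(8) = mex{0,1} = 2
g(9) = mex{0,1} = 2
g(10) = mex{0,1} = 2
g(11) = mex{1} = 0
So g(11) = 0.
Row C is a plain Nim row of size 5, so its Grundy value is 5.
By the Sprague-Grundy theorem, the Grundy value of a sum of independent games is the XOR of the component values.
Combined value = 1 ⊕ 0 ⊕ 5 = 4.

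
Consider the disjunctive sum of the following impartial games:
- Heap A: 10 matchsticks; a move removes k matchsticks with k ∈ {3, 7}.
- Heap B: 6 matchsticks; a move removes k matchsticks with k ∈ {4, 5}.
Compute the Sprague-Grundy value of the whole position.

Grundy values for heap A (subtraction set {3, 7}):
k:     0  1  2  3  4  5  6  7  8  9 10
g(k):  0  0  0  1  1  1  0  2  2  1  0
So g(10) = 0.
Build the Grundy sequence for heap B with g(k) = mex{g(k−s) : s ∈ {4, 5}, s ≤ k}:
g(0) = mex{} = 0
g(1) = mex{} = 0
g(2) = mex{} = 0
g(3) = mex{} = 0
g(4) = mex{0} = 1
g(5) = mex{0} = 1
g(6) = mex{0} = 1
So g(6) = 1.
By the Sprague-Grundy theorem, the Grundy value of a sum of independent games is the XOR of the component values.
Combined value = 0 XOR 1 = 1.

1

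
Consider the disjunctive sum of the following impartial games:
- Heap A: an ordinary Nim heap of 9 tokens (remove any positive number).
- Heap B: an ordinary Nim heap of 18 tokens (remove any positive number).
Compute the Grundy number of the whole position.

27

Heap A is a plain Nim heap of size 9, so its Grundy value is 9.
Heap B is a plain Nim heap of size 18, so its Grundy value is 18.
By the Sprague-Grundy theorem, the Grundy value of a sum of independent games is the XOR of the component values.
Combined value = 9 XOR 18 = 27.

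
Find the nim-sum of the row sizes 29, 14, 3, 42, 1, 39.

Write each in binary and XOR column by column:
  011101  (29)
  001110  (14)
  000011  (3)
  101010  (42)
  000001  (1)
  100111  (39)
  ------
  011100  (28)

28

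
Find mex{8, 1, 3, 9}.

0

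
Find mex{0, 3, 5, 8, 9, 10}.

1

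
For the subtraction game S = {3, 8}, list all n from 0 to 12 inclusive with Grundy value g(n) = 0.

Compute g(0), g(1), … for moves {3, 8}:
k:     0  1  2  3  4  5  6  7  8  9 10 11 12
g(k):  0  0  0  1  1  1  0  0  2  1  1  0  0
The P-positions (g = 0) in 0..12 are 0, 1, 2, 6, 7, 11, 12.

0, 1, 2, 6, 7, 11, 12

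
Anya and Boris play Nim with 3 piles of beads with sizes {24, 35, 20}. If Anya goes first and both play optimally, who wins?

Nim-sum: 24 ^ 35 ^ 20 = 47.
The nim-sum is 47 ≠ 0, so this is an N-position: the player to move can win; Anya has a winning move.

Anya wins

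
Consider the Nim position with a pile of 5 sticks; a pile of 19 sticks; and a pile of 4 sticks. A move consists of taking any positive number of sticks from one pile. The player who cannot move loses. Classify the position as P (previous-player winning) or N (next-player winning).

N-position

Compute the nim-sum pairwise:
5 ⊕ 19 = 22
22 ⊕ 4 = 18
The nim-sum is 18 ≠ 0, so this is an N-position: the player to move can win.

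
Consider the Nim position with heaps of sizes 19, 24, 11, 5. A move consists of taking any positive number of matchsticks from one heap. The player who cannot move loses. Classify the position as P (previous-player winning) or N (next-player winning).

N-position

Compute the nim-sum pairwise:
19 ^ 24 = 11
11 ^ 11 = 0
0 ^ 5 = 5
The nim-sum is 5 ≠ 0, so this is an N-position: the player to move can win.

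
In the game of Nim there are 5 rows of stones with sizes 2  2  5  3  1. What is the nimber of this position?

7

Bitwise XOR of the heap sizes:
  010  (2)
  010  (2)
  101  (5)
  011  (3)
  001  (1)
  ---
  111  (7)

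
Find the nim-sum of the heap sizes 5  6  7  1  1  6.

2

Nim-sum: 5 ^ 6 ^ 7 ^ 1 ^ 1 ^ 6 = 2.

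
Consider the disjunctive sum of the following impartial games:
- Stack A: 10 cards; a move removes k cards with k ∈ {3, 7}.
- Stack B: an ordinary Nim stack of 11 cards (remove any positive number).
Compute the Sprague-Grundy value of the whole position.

11

For stack A, compute g(0), g(1), … with moves {3, 7}:
g(0) = mex{} = 0
g(1) = mex{} = 0
g(2) = mex{} = 0
g(3) = mex{0} = 1
g(4) = mex{0} = 1
g(5) = mex{0} = 1
g(6) = mex{1} = 0
g(7) = mex{0,1} = 2
g(8) = mex{0,1} = 2
g(9) = mex{0} = 1
g(10) = mex{1,2} = 0
So g(10) = 0.
Stack B is a plain Nim stack of size 11, so its Grundy value is 11.
By the Sprague-Grundy theorem, the Grundy value of a sum of independent games is the XOR of the component values.
Combined value = 0 ⊕ 11 = 11.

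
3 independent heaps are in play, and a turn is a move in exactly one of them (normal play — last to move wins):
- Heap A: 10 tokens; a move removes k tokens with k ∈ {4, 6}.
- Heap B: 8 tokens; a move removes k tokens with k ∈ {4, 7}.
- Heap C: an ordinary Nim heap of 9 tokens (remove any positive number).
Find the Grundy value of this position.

Build the Grundy sequence for heap A with g(k) = mex{g(k−s) : s ∈ {4, 6}, s ≤ k}:
k:     0  1  2  3  4  5  6  7  8  9 10
g(k):  0  0  0  0  1  1  1  1  2  2  0
So g(10) = 0.
For heap B, compute g(0), g(1), … with moves {4, 7}:
g(0) = mex{} = 0
g(1) = mex{} = 0
g(2) = mex{} = 0
g(3) = mex{} = 0
g(4) = mex{0} = 1
g(5) = mex{0} = 1
g(6) = mex{0} = 1
g(7) = mex{0} = 1
g(8) = mex{0,1} = 2
So g(8) = 2.
Heap C is a plain Nim heap of size 9, so its Grundy value is 9.
By the Sprague-Grundy theorem, the Grundy value of a sum of independent games is the XOR of the component values.
Combined value = 0 ⊕ 2 ⊕ 9 = 11.

11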